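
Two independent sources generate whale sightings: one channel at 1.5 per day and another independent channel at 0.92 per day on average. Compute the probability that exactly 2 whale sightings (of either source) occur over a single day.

0.2604

Independent Poisson processes superpose: combined rate λ = 1.5 + 0.92 = 2.42 per day.
So μ = 2.42.
P(N = 2) = e^(−2.42) · 2.42^2/2! ≈ 0.2604.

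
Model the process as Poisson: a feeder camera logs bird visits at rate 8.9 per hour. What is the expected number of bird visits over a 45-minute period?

6.675

E[N] = λt = 8.9 × 0.75 = 6.675 (a 45-minute period = 0.75 hours).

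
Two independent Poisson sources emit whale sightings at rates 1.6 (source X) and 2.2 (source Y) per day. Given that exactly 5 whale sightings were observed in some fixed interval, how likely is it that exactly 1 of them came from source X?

0.2365

Given the total, each event is independently from source X with probability p = λ_X/(λ_X+λ_Y) = 1.6/3.8 ≈ 0.4211.
So K ~ Binomial(5, 1.6/3.8): P(K = 1) = C(5,1) · (1.6/3.8)^1 · (2.2/3.8)^4 ≈ 0.2365.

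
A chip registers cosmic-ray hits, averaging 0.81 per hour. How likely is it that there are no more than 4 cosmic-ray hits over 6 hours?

Over the interval, μ = 0.81 × 6 = 4.86 (6 hours).
P(N ≤ 4) = Σ_{j=0}^{4} e^(−μ) μ^j/j! ≈ 0.4654.

0.4654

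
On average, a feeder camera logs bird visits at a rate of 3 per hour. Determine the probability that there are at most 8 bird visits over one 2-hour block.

0.8472

Over the interval, μ = 3 × 2 = 6 (a 2-hour block = 2 hours).
P(N ≤ 8) = Σ_{j=0}^{8} e^(−μ) μ^j/j! ≈ 0.8472.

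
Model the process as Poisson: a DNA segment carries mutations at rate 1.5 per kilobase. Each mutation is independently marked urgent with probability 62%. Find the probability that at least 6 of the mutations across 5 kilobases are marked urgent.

0.3229

Thinning: the mutations that are marked urgent themselves form a Poisson process with rate 0.62 × 1.5 = 0.93 per kilobase.
Over the interval, μ = 0.93 × 5 = 4.65 (5 kilobases).
P(N ≥ 6) = 1 − P(N ≤ 5) ≈ 0.3229.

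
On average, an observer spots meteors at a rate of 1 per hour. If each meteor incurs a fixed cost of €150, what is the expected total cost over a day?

€3600

E[N] = 1 × 24 = 24 (a day = 24 hours); E[cost] = 24 × €150 = €3600.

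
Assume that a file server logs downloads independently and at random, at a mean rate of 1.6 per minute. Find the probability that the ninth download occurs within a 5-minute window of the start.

0.4075

Over the interval, μ = 1.6 × 5 = 8 (a 5-minute window = 5 minutes).
The ninth arrival falls in the interval iff at least 9 events occur there: P(S_9 ≤ t) = P(N ≥ 9) = 1 − P(N ≤ 8) ≈ 0.4075.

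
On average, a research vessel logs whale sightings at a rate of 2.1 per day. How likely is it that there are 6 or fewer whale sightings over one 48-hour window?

Over the interval, μ = 2.1 × 2 = 4.2 (a 48-hour window = 2 days).
P(N ≤ 6) = Σ_{j=0}^{6} e^(−μ) μ^j/j! ≈ 0.8675.

0.8675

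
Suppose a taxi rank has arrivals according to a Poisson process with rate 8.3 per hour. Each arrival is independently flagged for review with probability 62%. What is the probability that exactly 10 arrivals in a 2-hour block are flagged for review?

0.1246

Thinning: the arrivals that are flagged for review themselves form a Poisson process with rate 0.62 × 8.3 = 5.146 per hour.
Over the interval, μ = 5.146 × 2 = 10.292 (a 2-hour block = 2 hours).
P(N = 10) = e^(−10.292) · 10.292^10/10! ≈ 0.1246.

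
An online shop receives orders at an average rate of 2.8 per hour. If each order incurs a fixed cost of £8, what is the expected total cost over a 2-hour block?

E[N] = 2.8 × 2 = 5.6 (a 2-hour block = 2 hours); E[cost] = 5.6 × £8 = £44.8.

£44.8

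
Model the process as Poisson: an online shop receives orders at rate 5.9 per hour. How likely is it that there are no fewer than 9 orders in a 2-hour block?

Over the interval, μ = 5.9 × 2 = 11.8 (a 2-hour block = 2 hours).
P(N ≥ 9) = 1 − P(N ≤ 8) = 1 − Σ_{j=0}^{8} e^(−μ) μ^j/j! ≈ 0.8314.

0.8314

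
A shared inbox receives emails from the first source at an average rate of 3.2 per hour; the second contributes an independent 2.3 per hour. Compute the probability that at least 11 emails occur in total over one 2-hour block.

Independent Poisson processes superpose: combined rate λ = 3.2 + 2.3 = 5.5 per hour.
Over the interval, μ = 5.5 × 2 = 11 (a 2-hour block = 2 hours).
P(N ≥ 11) = 1 − P(N ≤ 10) ≈ 0.5401.

0.5401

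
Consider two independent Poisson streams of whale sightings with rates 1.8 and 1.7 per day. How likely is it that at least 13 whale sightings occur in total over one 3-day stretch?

Independent Poisson processes superpose: combined rate λ = 1.8 + 1.7 = 3.5 per day.
Over the interval, μ = 3.5 × 3 = 10.5 (a 3-day stretch = 3 days).
P(N ≥ 13) = 1 − P(N ≤ 12) ≈ 0.2580.

0.2580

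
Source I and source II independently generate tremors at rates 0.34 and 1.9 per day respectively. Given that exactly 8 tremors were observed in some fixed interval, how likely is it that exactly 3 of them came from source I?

Given the total, each event is independently from source I with probability p = λ_I/(λ_I+λ_II) = 0.34/2.24 ≈ 0.1518.
So K ~ Binomial(8, 0.34/2.24): P(K = 3) = C(8,3) · (0.34/2.24)^3 · (1.9/2.24)^5 ≈ 0.0860.

0.0860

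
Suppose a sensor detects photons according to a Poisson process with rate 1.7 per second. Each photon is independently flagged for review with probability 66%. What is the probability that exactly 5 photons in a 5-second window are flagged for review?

Thinning: the photons that are flagged for review themselves form a Poisson process with rate 0.66 × 1.7 = 1.122 per second.
Over the interval, μ = 1.122 × 5 = 5.61 (a 5-second window = 5 seconds).
P(N = 5) = e^(−5.61) · 5.61^5/5! ≈ 0.1695.

0.1695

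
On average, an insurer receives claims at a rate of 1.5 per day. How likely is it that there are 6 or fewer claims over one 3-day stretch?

Over the interval, μ = 1.5 × 3 = 4.5 (a 3-day stretch = 3 days).
P(N ≤ 6) = Σ_{j=0}^{6} e^(−μ) μ^j/j! ≈ 0.8311.

0.8311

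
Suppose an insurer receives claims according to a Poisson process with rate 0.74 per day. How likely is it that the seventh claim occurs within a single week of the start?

0.2646

Over the interval, μ = 0.74 × 7 = 5.18 (a week = 7 days).
The seventh arrival falls in the interval iff at least 7 events occur there: P(S_7 ≤ t) = P(N ≥ 7) = 1 − P(N ≤ 6) ≈ 0.2646.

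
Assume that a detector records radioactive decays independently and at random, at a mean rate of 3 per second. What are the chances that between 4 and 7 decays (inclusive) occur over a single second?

0.3409

With mean μ = 3 per second,
P(4 ≤ N ≤ 7) = Σ_{j=4}^{7} e^(−3) · 3^j/j! ≈ 0.3409.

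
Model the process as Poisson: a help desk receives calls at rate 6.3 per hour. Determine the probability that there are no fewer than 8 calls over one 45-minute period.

Over the interval, μ = 6.3 × 0.75 = 4.725 (a 45-minute period = 0.75 hours).
P(N ≥ 8) = 1 − P(N ≤ 7) = 1 − Σ_{j=0}^{7} e^(−μ) μ^j/j! ≈ 0.1063.

0.1063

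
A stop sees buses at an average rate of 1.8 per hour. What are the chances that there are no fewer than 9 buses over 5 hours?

0.5443

Over the interval, μ = 1.8 × 5 = 9 (5 hours).
P(N ≥ 9) = 1 − P(N ≤ 8) = 1 − Σ_{j=0}^{8} e^(−μ) μ^j/j! ≈ 0.5443.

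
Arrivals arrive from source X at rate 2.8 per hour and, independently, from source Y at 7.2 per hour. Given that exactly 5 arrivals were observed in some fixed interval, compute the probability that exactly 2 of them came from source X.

Given the total, each event is independently from source X with probability p = λ_X/(λ_X+λ_Y) = 2.8/10 = 0.2800.
So K ~ Binomial(5, 2.8/10): P(K = 2) = C(5,2) · (2.8/10)^2 · (7.2/10)^3 ≈ 0.2926.

0.2926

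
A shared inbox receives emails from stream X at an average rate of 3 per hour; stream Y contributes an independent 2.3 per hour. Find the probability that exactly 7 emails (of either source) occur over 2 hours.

Independent Poisson processes superpose: combined rate λ = 3 + 2.3 = 5.3 per hour.
Over the interval, μ = 5.3 × 2 = 10.6 (2 hours).
P(N = 7) = e^(−10.6) · 10.6^7/7! ≈ 0.0743.

0.0743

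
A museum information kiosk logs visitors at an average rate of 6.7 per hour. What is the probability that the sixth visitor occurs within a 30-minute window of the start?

Over the interval, μ = 6.7 × 0.5 = 3.35 (a 30-minute window = 0.5 hours).
The sixth arrival falls in the interval iff at least 6 events occur there: P(S_6 ≤ t) = P(N ≥ 6) = 1 − P(N ≤ 5) ≈ 0.1232.

0.1232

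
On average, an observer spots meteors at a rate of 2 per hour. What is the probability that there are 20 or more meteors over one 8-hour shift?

Over the interval, μ = 2 × 8 = 16 (an 8-hour shift = 8 hours).
P(N ≥ 20) = 1 − P(N ≤ 19) = 1 − Σ_{j=0}^{19} e^(−μ) μ^j/j! ≈ 0.1878.

0.1878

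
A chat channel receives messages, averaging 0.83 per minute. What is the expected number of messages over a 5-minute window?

E[N] = λt = 0.83 × 5 = 4.15 (a 5-minute window = 5 minutes).

4.15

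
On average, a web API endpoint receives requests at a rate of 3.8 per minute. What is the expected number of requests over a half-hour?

E[N] = λt = 3.8 × 30 = 114 (a half-hour = 30 minutes).

114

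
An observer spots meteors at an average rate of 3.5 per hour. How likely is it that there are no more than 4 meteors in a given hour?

0.7254

With mean μ = 3.5 per hour,
P(N ≤ 4) = Σ_{j=0}^{4} e^(−μ) μ^j/j! ≈ 0.7254.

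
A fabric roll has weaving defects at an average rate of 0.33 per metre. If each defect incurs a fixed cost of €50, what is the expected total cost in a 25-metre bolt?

€412.5

E[N] = 0.33 × 25 = 8.25 (a 25-metre bolt = 25 metres); E[cost] = 8.25 × €50 = €412.5.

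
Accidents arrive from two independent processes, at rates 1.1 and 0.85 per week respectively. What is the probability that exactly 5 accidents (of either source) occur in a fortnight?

0.1522

Independent Poisson processes superpose: combined rate λ = 1.1 + 0.85 = 1.95 per week.
Over the interval, μ = 1.95 × 2 = 3.9 (a fortnight = 2 weeks).
P(N = 5) = e^(−3.9) · 3.9^5/5! ≈ 0.1522.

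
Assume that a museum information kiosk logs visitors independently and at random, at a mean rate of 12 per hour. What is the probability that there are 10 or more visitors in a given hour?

With mean μ = 12 per hour,
P(N ≥ 10) = 1 − P(N ≤ 9) = 1 − Σ_{j=0}^{9} e^(−μ) μ^j/j! ≈ 0.7576.

0.7576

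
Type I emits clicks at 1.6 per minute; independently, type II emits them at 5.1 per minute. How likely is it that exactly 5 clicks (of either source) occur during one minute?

Independent Poisson processes superpose: combined rate λ = 1.6 + 5.1 = 6.7 per minute.
So μ = 6.7.
P(N = 5) = e^(−6.7) · 6.7^5/5! ≈ 0.1385.

0.1385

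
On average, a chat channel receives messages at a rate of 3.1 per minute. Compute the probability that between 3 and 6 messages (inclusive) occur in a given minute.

With mean μ = 3.1 per minute,
P(3 ≤ N ≤ 6) = Σ_{j=3}^{6} e^(−3.1) · 3.1^j/j! ≈ 0.5600.

0.5600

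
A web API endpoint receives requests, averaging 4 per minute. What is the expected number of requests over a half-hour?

E[N] = λt = 4 × 30 = 120 (a half-hour = 30 minutes).

120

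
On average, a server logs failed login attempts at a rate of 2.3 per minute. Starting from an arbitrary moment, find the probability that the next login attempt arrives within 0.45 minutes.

0.6448

Inter-arrival times are exponential with rate λ = 2.3 per minute.
P(T ≤ 0.45) = 1 − e^(−λt) = 1 − e^(−2.3 × 0.45) = 1 − e^(−1.035) ≈ 0.6448.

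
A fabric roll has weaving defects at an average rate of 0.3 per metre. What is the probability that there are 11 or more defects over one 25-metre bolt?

Over the interval, μ = 0.3 × 25 = 7.5 (a 25-metre bolt = 25 metres).
P(N ≥ 11) = 1 − P(N ≤ 10) = 1 − Σ_{j=0}^{10} e^(−μ) μ^j/j! ≈ 0.1378.

0.1378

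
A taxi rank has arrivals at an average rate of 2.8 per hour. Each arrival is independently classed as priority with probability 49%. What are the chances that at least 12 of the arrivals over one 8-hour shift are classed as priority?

0.4179

Thinning: the arrivals that are classed as priority themselves form a Poisson process with rate 0.49 × 2.8 = 1.372 per hour.
Over the interval, μ = 1.372 × 8 = 10.976 (an 8-hour shift = 8 hours).
P(N ≥ 12) = 1 − P(N ≤ 11) ≈ 0.4179.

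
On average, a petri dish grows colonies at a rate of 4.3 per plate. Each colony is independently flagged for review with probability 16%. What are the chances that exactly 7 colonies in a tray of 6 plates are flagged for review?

0.0653

Thinning: the colonies that are flagged for review themselves form a Poisson process with rate 0.16 × 4.3 = 0.688 per plate.
Over the interval, μ = 0.688 × 6 = 4.128 (a tray of 6 plates = 6 plates).
P(N = 7) = e^(−4.128) · 4.128^7/7! ≈ 0.0653.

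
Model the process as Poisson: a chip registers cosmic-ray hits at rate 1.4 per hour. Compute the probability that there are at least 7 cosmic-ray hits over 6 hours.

Over the interval, μ = 1.4 × 6 = 8.4 (6 hours).
P(N ≥ 7) = 1 − P(N ≤ 6) = 1 − Σ_{j=0}^{6} e^(−μ) μ^j/j! ≈ 0.7330.

0.7330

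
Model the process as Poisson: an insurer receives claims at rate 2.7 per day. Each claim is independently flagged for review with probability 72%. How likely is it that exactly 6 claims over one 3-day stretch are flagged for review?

Thinning: the claims that are flagged for review themselves form a Poisson process with rate 0.72 × 2.7 = 1.944 per day.
Over the interval, μ = 1.944 × 3 = 5.832 (a 3-day stretch = 3 days).
P(N = 6) = e^(−5.832) · 5.832^6/6! ≈ 0.1602.

0.1602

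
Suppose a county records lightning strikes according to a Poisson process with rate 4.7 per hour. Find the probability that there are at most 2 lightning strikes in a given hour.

With mean μ = 4.7 per hour,
P(N ≤ 2) = Σ_{j=0}^{2} e^(−μ) μ^j/j! ≈ 0.1523.

0.1523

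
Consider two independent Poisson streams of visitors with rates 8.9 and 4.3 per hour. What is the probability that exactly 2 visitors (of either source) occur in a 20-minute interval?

Independent Poisson processes superpose: combined rate λ = 8.9 + 4.3 = 13.2 per hour.
Over the interval, μ = 13.2 × 1/3 = 4.4 (a 20-minute interval = 1/3 hours).
P(N = 2) = e^(−4.4) · 4.4^2/2! ≈ 0.1188.

0.1188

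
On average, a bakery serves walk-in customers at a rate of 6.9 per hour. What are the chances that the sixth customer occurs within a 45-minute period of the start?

0.4147

Over the interval, μ = 6.9 × 0.75 = 5.175 (a 45-minute period = 0.75 hours).
The sixth arrival falls in the interval iff at least 6 events occur there: P(S_6 ≤ t) = P(N ≥ 6) = 1 − P(N ≤ 5) ≈ 0.4147.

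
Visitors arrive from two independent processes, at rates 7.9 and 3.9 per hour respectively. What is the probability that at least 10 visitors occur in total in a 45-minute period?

Independent Poisson processes superpose: combined rate λ = 7.9 + 3.9 = 11.8 per hour.
Over the interval, μ = 11.8 × 0.75 = 8.85 (a 45-minute period = 0.75 hours).
P(N ≥ 10) = 1 − P(N ≤ 9) ≈ 0.3928.

0.3928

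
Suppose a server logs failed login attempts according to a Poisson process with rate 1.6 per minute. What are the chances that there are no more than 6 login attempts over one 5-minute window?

Over the interval, μ = 1.6 × 5 = 8 (a 5-minute window = 5 minutes).
P(N ≤ 6) = Σ_{j=0}^{6} e^(−μ) μ^j/j! ≈ 0.3134.

0.3134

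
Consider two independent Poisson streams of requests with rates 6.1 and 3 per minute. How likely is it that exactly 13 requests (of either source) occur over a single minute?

0.0526

Independent Poisson processes superpose: combined rate λ = 6.1 + 3 = 9.1 per minute.
So μ = 9.1.
P(N = 13) = e^(−9.1) · 9.1^13/13! ≈ 0.0526.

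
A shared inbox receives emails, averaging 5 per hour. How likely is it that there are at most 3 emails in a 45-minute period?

0.4838

Over the interval, μ = 5 × 0.75 = 3.75 (a 45-minute period = 0.75 hours).
P(N ≤ 3) = Σ_{j=0}^{3} e^(−μ) μ^j/j! ≈ 0.4838.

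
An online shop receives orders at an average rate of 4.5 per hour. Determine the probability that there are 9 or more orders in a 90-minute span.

Over the interval, μ = 4.5 × 1.5 = 6.75 (a 90-minute span = 1.5 hours).
P(N ≥ 9) = 1 − P(N ≤ 8) = 1 − Σ_{j=0}^{8} e^(−μ) μ^j/j! ≈ 0.2389.

0.2389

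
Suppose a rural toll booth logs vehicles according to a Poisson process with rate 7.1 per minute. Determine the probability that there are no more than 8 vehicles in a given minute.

With mean μ = 7.1 per minute,
P(N ≤ 8) = Σ_{j=0}^{8} e^(−μ) μ^j/j! ≈ 0.7160.

0.7160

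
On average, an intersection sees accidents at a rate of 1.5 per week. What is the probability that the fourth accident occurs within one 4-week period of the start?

Over the interval, μ = 1.5 × 4 = 6 (a 4-week period = 4 weeks).
The fourth arrival falls in the interval iff at least 4 events occur there: P(S_4 ≤ t) = P(N ≥ 4) = 1 − P(N ≤ 3) ≈ 0.8488.

0.8488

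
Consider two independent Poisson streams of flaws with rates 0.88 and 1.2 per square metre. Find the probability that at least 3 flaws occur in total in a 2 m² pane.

Independent Poisson processes superpose: combined rate λ = 0.88 + 1.2 = 2.08 per square metre.
Over the interval, μ = 2.08 × 2 = 4.16 (a 2 m² pane = 2 square metres).
P(N ≥ 3) = 1 − P(N ≤ 2) ≈ 0.7844.

0.7844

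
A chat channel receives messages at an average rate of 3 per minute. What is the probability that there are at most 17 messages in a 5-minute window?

Over the interval, μ = 3 × 5 = 15 (a 5-minute window = 5 minutes).
P(N ≤ 17) = Σ_{j=0}^{17} e^(−μ) μ^j/j! ≈ 0.7489.

0.7489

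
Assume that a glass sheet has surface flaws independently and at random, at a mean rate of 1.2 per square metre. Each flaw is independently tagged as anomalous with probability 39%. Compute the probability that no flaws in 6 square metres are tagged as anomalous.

Thinning: the flaws that are tagged as anomalous themselves form a Poisson process with rate 0.39 × 1.2 = 0.468 per square metre.
Over the interval, μ = 0.468 × 6 = 2.808 (6 square metres).
P(N = 0) = e^(−2.808) · 2.808^0/0! ≈ 0.0603.

0.0603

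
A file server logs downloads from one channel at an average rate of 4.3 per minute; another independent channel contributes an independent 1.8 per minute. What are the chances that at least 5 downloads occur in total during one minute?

Independent Poisson processes superpose: combined rate λ = 4.3 + 1.8 = 6.1 per minute.
So μ = 6.1.
P(N ≥ 5) = 1 − P(N ≤ 4) ≈ 0.7281.

0.7281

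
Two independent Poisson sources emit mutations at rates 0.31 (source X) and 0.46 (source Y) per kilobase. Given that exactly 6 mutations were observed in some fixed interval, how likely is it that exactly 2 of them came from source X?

Given the total, each event is independently from source X with probability p = λ_X/(λ_X+λ_Y) = 0.31/0.77 ≈ 0.4026.
So K ~ Binomial(6, 0.31/0.77): P(K = 2) = C(6,2) · (0.31/0.77)^2 · (0.46/0.77)^4 ≈ 0.3097.

0.3097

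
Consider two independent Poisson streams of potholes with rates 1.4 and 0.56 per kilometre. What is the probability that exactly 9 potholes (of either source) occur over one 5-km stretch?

Independent Poisson processes superpose: combined rate λ = 1.4 + 0.56 = 1.96 per kilometre.
Over the interval, μ = 1.96 × 5 = 9.8 (a 5-km stretch = 5 kilometres).
P(N = 9) = e^(−9.8) · 9.8^9/9! ≈ 0.1274.

0.1274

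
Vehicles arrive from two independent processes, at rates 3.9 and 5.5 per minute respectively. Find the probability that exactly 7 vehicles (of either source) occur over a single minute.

Independent Poisson processes superpose: combined rate λ = 3.9 + 5.5 = 9.4 per minute.
So μ = 9.4.
P(N = 7) = e^(−9.4) · 9.4^7/7! ≈ 0.1064.

0.1064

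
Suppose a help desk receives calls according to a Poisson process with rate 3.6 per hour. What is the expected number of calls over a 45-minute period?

2.7

E[N] = λt = 3.6 × 0.75 = 2.7 (a 45-minute period = 0.75 hours).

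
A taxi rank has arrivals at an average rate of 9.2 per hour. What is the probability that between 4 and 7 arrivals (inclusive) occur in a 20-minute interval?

Over the interval, μ = 9.2 × 1/3 ≈ 3.06667 (a 20-minute interval = 1/3 hours).
P(4 ≤ N ≤ 7) = Σ_{j=4}^{7} e^(−3.06667) · 3.06667^j/j! ≈ 0.3543.

0.3543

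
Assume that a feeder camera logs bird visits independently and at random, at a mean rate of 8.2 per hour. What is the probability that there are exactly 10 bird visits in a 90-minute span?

0.0994

Over the interval, μ = 8.2 × 1.5 = 12.3 (a 90-minute span = 1.5 hours).
P(N = 10) = e^(−μ) μ^10/10! = e^(−12.3) · 12.3^10/3628800 ≈ 0.0994.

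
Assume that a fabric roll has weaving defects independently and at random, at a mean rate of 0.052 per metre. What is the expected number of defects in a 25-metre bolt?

1.3

E[N] = λt = 0.052 × 25 = 1.3 (a 25-metre bolt = 25 metres).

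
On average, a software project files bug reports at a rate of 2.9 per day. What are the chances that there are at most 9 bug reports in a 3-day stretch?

Over the interval, μ = 2.9 × 3 = 8.7 (a 3-day stretch = 3 days).
P(N ≤ 9) = Σ_{j=0}^{9} e^(−μ) μ^j/j! ≈ 0.6269.

0.6269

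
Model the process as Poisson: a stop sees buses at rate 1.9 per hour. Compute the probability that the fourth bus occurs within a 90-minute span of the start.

Over the interval, μ = 1.9 × 1.5 = 2.85 (a 90-minute span = 1.5 hours).
The fourth arrival falls in the interval iff at least 4 events occur there: P(S_4 ≤ t) = P(N ≥ 4) = 1 − P(N ≤ 3) ≈ 0.3192.

0.3192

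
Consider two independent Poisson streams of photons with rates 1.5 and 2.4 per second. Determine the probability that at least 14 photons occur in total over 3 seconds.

Independent Poisson processes superpose: combined rate λ = 1.5 + 2.4 = 3.9 per second.
Over the interval, μ = 3.9 × 3 = 11.7 (3 seconds).
P(N ≥ 14) = 1 − P(N ≤ 13) ≈ 0.2872.

0.2872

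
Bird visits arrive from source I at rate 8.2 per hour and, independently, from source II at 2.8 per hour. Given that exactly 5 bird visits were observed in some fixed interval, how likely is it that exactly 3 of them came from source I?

Given the total, each event is independently from source I with probability p = λ_I/(λ_I+λ_II) = 8.2/11 ≈ 0.7455.
So K ~ Binomial(5, 8.2/11): P(K = 3) = C(5,3) · (8.2/11)^3 · (2.8/11)^2 ≈ 0.2684.

0.2684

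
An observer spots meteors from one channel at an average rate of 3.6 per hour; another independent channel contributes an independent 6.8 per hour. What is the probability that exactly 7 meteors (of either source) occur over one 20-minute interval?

0.0373

Independent Poisson processes superpose: combined rate λ = 3.6 + 6.8 = 10.4 per hour.
Over the interval, μ = 10.4 × 1/3 ≈ 3.46667 (a 20-minute interval = 1/3 hours).
P(N = 7) = e^(−3.46667) · 3.46667^7/7! ≈ 0.0373.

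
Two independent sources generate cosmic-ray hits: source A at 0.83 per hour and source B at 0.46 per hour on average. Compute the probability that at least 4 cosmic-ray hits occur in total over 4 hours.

0.7567

Independent Poisson processes superpose: combined rate λ = 0.83 + 0.46 = 1.29 per hour.
Over the interval, μ = 1.29 × 4 = 5.16 (4 hours).
P(N ≥ 4) = 1 − P(N ≤ 3) ≈ 0.7567.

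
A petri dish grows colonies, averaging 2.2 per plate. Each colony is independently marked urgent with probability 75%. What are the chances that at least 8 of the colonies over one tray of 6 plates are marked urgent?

0.7706

Thinning: the colonies that are marked urgent themselves form a Poisson process with rate 0.75 × 2.2 = 1.65 per plate.
Over the interval, μ = 1.65 × 6 = 9.9 (a tray of 6 plates = 6 plates).
P(N ≥ 8) = 1 − P(N ≤ 7) ≈ 0.7706.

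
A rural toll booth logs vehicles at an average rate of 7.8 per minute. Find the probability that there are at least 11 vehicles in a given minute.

With mean μ = 7.8 per minute,
P(N ≥ 11) = 1 − P(N ≤ 10) = 1 − Σ_{j=0}^{10} e^(−μ) μ^j/j! ≈ 0.1648.

0.1648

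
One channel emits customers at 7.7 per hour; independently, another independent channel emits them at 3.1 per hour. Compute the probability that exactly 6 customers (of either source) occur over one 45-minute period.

Independent Poisson processes superpose: combined rate λ = 7.7 + 3.1 = 10.8 per hour.
Over the interval, μ = 10.8 × 0.75 = 8.1 (a 45-minute period = 0.75 hours).
P(N = 6) = e^(−8.1) · 8.1^6/6! ≈ 0.1191.

0.1191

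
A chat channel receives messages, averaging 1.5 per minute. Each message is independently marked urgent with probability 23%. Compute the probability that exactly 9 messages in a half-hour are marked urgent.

Thinning: the messages that are marked urgent themselves form a Poisson process with rate 0.23 × 1.5 = 0.345 per minute.
Over the interval, μ = 0.345 × 30 = 10.35 (a half-hour = 30 minutes).
P(N = 9) = e^(−10.35) · 10.35^9/9! ≈ 0.1202.

0.1202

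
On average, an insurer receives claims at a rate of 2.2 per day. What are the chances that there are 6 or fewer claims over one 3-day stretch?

Over the interval, μ = 2.2 × 3 = 6.6 (a 3-day stretch = 3 days).
P(N ≤ 6) = Σ_{j=0}^{6} e^(−μ) μ^j/j! ≈ 0.5108.

0.5108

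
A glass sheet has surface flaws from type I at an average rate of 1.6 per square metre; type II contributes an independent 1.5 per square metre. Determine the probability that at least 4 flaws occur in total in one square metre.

Independent Poisson processes superpose: combined rate λ = 1.6 + 1.5 = 3.1 per square metre.
So μ = 3.1.
P(N ≥ 4) = 1 − P(N ≤ 3) ≈ 0.3752.

0.3752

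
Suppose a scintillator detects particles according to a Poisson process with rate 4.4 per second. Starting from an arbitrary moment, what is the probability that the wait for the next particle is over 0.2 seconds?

0.4148

The wait for the next event is exponential with rate λ = 4.4 per second.
P(T > 0.2) = e^(−λt) = e^(−4.4 × 0.2) = e^(−0.88) ≈ 0.4148.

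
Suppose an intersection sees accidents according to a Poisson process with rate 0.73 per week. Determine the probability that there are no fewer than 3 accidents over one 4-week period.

Over the interval, μ = 0.73 × 4 = 2.92 (a 4-week period = 4 weeks).
P(N ≥ 3) = 1 − P(N ≤ 2) = 1 − Σ_{j=0}^{2} e^(−μ) μ^j/j! ≈ 0.5586.

0.5586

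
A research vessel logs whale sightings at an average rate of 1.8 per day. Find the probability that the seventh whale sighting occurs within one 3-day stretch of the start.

0.2983

Over the interval, μ = 1.8 × 3 = 5.4 (a 3-day stretch = 3 days).
The seventh arrival falls in the interval iff at least 7 events occur there: P(S_7 ≤ t) = P(N ≥ 7) = 1 − P(N ≤ 6) ≈ 0.2983.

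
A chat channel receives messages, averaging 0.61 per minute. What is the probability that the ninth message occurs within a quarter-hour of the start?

0.5639

Over the interval, μ = 0.61 × 15 = 9.15 (a quarter-hour = 15 minutes).
The ninth arrival falls in the interval iff at least 9 events occur there: P(S_9 ≤ t) = P(N ≥ 9) = 1 − P(N ≤ 8) ≈ 0.5639.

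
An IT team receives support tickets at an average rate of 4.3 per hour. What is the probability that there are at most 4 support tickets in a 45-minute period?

0.7761

Over the interval, μ = 4.3 × 0.75 = 3.225 (a 45-minute period = 0.75 hours).
P(N ≤ 4) = Σ_{j=0}^{4} e^(−μ) μ^j/j! ≈ 0.7761.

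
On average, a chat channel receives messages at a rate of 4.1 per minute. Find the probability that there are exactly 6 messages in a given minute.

0.1093

With mean μ = 4.1 per minute,
P(N = 6) = e^(−μ) μ^6/6! = e^(−4.1) · 4.1^6/720 ≈ 0.1093.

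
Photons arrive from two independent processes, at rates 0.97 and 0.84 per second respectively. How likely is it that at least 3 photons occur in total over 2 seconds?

Independent Poisson processes superpose: combined rate λ = 0.97 + 0.84 = 1.81 per second.
Over the interval, μ = 1.81 × 2 = 3.62 (2 seconds).
P(N ≥ 3) = 1 − P(N ≤ 2) ≈ 0.7008.

0.7008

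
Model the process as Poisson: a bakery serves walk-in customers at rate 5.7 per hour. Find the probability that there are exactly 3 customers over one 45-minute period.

0.1812

Over the interval, μ = 5.7 × 0.75 = 4.275 (a 45-minute period = 0.75 hours).
P(N = 3) = e^(−μ) μ^3/3! = e^(−4.275) · 4.275^3/6 ≈ 0.1812.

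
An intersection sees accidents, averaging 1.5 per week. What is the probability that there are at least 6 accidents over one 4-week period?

Over the interval, μ = 1.5 × 4 = 6 (a 4-week period = 4 weeks).
P(N ≥ 6) = 1 − P(N ≤ 5) = 1 − Σ_{j=0}^{5} e^(−μ) μ^j/j! ≈ 0.5543.

0.5543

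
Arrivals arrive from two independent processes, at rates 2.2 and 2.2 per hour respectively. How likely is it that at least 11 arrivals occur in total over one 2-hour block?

Independent Poisson processes superpose: combined rate λ = 2.2 + 2.2 = 4.4 per hour.
Over the interval, μ = 4.4 × 2 = 8.8 (a 2-hour block = 2 hours).
P(N ≥ 11) = 1 − P(N ≤ 10) ≈ 0.2706.

0.2706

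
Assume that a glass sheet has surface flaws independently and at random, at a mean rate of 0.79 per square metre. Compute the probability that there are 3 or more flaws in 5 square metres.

0.7545

Over the interval, μ = 0.79 × 5 = 3.95 (5 square metres).
P(N ≥ 3) = 1 − P(N ≤ 2) = 1 − Σ_{j=0}^{2} e^(−μ) μ^j/j! ≈ 0.7545.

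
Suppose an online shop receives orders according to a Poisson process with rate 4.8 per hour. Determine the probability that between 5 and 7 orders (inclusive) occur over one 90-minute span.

0.4134

Over the interval, μ = 4.8 × 1.5 = 7.2 (a 90-minute span = 1.5 hours).
P(5 ≤ N ≤ 7) = Σ_{j=5}^{7} e^(−7.2) · 7.2^j/j! ≈ 0.4134.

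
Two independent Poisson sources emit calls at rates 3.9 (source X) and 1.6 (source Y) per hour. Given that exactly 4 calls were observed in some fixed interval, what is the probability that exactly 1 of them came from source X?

Given the total, each event is independently from source X with probability p = λ_X/(λ_X+λ_Y) = 3.9/5.5 ≈ 0.7091.
So K ~ Binomial(4, 3.9/5.5): P(K = 1) = C(4,1) · (3.9/5.5)^1 · (1.6/5.5)^3 ≈ 0.0698.

0.0698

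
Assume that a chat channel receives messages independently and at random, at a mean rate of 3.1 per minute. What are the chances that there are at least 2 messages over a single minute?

With mean μ = 3.1 per minute,
P(N ≥ 2) = 1 − P(N ≤ 1) = 1 − Σ_{j=0}^{1} e^(−μ) μ^j/j! ≈ 0.8153.

0.8153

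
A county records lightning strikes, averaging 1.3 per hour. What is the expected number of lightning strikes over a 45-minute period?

E[N] = λt = 1.3 × 0.75 = 0.975 (a 45-minute period = 0.75 hours).

0.975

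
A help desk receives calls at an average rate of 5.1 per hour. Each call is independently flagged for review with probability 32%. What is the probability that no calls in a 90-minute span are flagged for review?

Thinning: the calls that are flagged for review themselves form a Poisson process with rate 0.32 × 5.1 = 1.632 per hour.
Over the interval, μ = 1.632 × 1.5 = 2.448 (a 90-minute span = 1.5 hours).
P(N = 0) = e^(−2.448) · 2.448^0/0! ≈ 0.0865.

0.0865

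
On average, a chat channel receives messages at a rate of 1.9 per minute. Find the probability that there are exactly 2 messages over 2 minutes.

0.1615

Over the interval, μ = 1.9 × 2 = 3.8 (2 minutes).
P(N = 2) = e^(−μ) μ^2/2! = e^(−3.8) · 3.8^2/2 ≈ 0.1615.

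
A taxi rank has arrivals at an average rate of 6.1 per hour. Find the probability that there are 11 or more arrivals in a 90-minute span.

0.3119

Over the interval, μ = 6.1 × 1.5 = 9.15 (a 90-minute span = 1.5 hours).
P(N ≥ 11) = 1 − P(N ≤ 10) = 1 − Σ_{j=0}^{10} e^(−μ) μ^j/j! ≈ 0.3119.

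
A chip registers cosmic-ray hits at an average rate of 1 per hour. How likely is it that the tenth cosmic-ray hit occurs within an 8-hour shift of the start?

Over the interval, μ = 1 × 8 = 8 (an 8-hour shift = 8 hours).
The tenth arrival falls in the interval iff at least 10 events occur there: P(S_10 ≤ t) = P(N ≥ 10) = 1 − P(N ≤ 9) ≈ 0.2834.

0.2834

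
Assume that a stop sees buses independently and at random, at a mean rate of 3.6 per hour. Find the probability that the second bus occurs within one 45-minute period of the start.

Over the interval, μ = 3.6 × 0.75 = 2.7 (a 45-minute period = 0.75 hours).
The second arrival falls in the interval iff at least 2 events occur there: P(S_2 ≤ t) = P(N ≥ 2) = 1 − P(N ≤ 1) ≈ 0.7513.

0.7513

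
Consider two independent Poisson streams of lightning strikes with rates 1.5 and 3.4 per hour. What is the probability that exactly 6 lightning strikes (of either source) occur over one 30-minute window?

0.0259

Independent Poisson processes superpose: combined rate λ = 1.5 + 3.4 = 4.9 per hour.
Over the interval, μ = 4.9 × 0.5 = 2.45 (a 30-minute window = 0.5 hours).
P(N = 6) = e^(−2.45) · 2.45^6/6! ≈ 0.0259.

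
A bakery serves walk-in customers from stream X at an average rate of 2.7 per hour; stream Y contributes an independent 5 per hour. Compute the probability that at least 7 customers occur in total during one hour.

Independent Poisson processes superpose: combined rate λ = 2.7 + 5 = 7.7 per hour.
So μ = 7.7.
P(N ≥ 7) = 1 − P(N ≤ 6) ≈ 0.6486.

0.6486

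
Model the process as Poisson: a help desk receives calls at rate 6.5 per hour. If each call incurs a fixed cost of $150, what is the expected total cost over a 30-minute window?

$487.5

E[N] = 6.5 × 0.5 = 3.25 (a 30-minute window = 0.5 hours); E[cost] = 3.25 × $150 = $487.5.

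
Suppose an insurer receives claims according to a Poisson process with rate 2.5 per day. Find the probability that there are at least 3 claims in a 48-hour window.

0.8753

Over the interval, μ = 2.5 × 2 = 5 (a 48-hour window = 2 days).
P(N ≥ 3) = 1 − P(N ≤ 2) = 1 − Σ_{j=0}^{2} e^(−μ) μ^j/j! ≈ 0.8753.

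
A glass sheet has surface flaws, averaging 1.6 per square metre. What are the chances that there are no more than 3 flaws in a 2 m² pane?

Over the interval, μ = 1.6 × 2 = 3.2 (a 2 m² pane = 2 square metres).
P(N ≤ 3) = Σ_{j=0}^{3} e^(−μ) μ^j/j! ≈ 0.6025.

0.6025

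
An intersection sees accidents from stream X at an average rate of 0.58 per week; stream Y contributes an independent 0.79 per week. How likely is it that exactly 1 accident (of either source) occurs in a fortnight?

0.1769

Independent Poisson processes superpose: combined rate λ = 0.58 + 0.79 = 1.37 per week.
Over the interval, μ = 1.37 × 2 = 2.74 (a fortnight = 2 weeks).
P(N = 1) = e^(−2.74) · 2.74^1/1! ≈ 0.1769.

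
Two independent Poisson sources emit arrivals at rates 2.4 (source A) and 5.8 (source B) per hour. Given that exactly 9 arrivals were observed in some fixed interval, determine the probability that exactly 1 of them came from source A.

0.1650

Given the total, each event is independently from source A with probability p = λ_A/(λ_A+λ_B) = 2.4/8.2 ≈ 0.2927.
So K ~ Binomial(9, 2.4/8.2): P(K = 1) = C(9,1) · (2.4/8.2)^1 · (5.8/8.2)^8 ≈ 0.1650.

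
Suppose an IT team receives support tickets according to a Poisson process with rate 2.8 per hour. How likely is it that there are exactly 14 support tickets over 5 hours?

0.1060

Over the interval, μ = 2.8 × 5 = 14 (5 hours).
P(N = 14) = e^(−μ) μ^14/14! = e^(−14) · 14^14/87178291200 ≈ 0.1060.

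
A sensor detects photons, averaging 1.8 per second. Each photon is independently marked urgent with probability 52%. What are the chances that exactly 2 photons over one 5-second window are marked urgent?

0.1016

Thinning: the photons that are marked urgent themselves form a Poisson process with rate 0.52 × 1.8 = 0.936 per second.
Over the interval, μ = 0.936 × 5 = 4.68 (a 5-second window = 5 seconds).
P(N = 2) = e^(−4.68) · 4.68^2/2! ≈ 0.1016.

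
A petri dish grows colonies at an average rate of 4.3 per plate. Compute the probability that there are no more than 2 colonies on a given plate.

0.1974

With mean μ = 4.3 per plate,
P(N ≤ 2) = Σ_{j=0}^{2} e^(−μ) μ^j/j! ≈ 0.1974.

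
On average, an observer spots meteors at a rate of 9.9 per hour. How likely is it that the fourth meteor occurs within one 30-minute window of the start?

Over the interval, μ = 9.9 × 0.5 = 4.95 (a 30-minute window = 0.5 hours).
The fourth arrival falls in the interval iff at least 4 events occur there: P(S_4 ≤ t) = P(N ≥ 4) = 1 − P(N ≤ 3) ≈ 0.7279.

0.7279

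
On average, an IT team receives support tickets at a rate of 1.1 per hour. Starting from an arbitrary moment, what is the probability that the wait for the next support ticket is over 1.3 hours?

The wait for the next event is exponential with rate λ = 1.1 per hour.
P(T > 1.3) = e^(−λt) = e^(−1.1 × 1.3) = e^(−1.43) ≈ 0.2393.

0.2393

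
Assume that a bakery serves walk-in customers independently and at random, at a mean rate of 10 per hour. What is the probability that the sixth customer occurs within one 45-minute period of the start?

Over the interval, μ = 10 × 0.75 = 7.5 (a 45-minute period = 0.75 hours).
The sixth arrival falls in the interval iff at least 6 events occur there: P(S_6 ≤ t) = P(N ≥ 6) = 1 − P(N ≤ 5) ≈ 0.7586.

0.7586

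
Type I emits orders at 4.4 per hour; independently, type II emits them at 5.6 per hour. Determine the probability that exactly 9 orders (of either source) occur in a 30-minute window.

Independent Poisson processes superpose: combined rate λ = 4.4 + 5.6 = 10 per hour.
Over the interval, μ = 10 × 0.5 = 5 (a 30-minute window = 0.5 hours).
P(N = 9) = e^(−5) · 5^9/9! ≈ 0.0363.

0.0363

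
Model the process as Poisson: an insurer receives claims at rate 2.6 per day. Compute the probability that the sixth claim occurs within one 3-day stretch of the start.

Over the interval, μ = 2.6 × 3 = 7.8 (a 3-day stretch = 3 days).
The sixth arrival falls in the interval iff at least 6 events occur there: P(S_6 ≤ t) = P(N ≥ 6) = 1 − P(N ≤ 5) ≈ 0.7897.

0.7897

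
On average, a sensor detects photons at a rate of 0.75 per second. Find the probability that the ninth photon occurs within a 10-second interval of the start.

0.3380

Over the interval, μ = 0.75 × 10 = 7.5 (a 10-second interval = 10 seconds).
The ninth arrival falls in the interval iff at least 9 events occur there: P(S_9 ≤ t) = P(N ≥ 9) = 1 − P(N ≤ 8) ≈ 0.3380.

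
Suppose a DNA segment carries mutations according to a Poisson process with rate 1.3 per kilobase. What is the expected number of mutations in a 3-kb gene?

3.9

E[N] = λt = 1.3 × 3 = 3.9 (a 3-kb gene = 3 kilobases).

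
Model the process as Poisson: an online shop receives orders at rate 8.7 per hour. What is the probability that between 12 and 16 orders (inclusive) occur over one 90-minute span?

0.4838

Over the interval, μ = 8.7 × 1.5 = 13.05 (a 90-minute span = 1.5 hours).
P(12 ≤ N ≤ 16) = Σ_{j=12}^{16} e^(−13.05) · 13.05^j/j! ≈ 0.4838.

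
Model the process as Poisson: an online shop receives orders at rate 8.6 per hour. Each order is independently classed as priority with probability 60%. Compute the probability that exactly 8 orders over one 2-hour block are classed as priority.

Thinning: the orders that are classed as priority themselves form a Poisson process with rate 0.6 × 8.6 = 5.16 per hour.
Over the interval, μ = 5.16 × 2 = 10.32 (a 2-hour block = 2 hours).
P(N = 8) = e^(−10.32) · 10.32^8/8! ≈ 0.1052.

0.1052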